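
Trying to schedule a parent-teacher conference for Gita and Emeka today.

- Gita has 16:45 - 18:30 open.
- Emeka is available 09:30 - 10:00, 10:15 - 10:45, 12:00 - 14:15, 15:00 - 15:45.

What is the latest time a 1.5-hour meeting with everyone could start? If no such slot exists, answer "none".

Gita ∩ Emeka: ∅.
There is no time when everyone is free.
No common window is at least 90 minutes long.

none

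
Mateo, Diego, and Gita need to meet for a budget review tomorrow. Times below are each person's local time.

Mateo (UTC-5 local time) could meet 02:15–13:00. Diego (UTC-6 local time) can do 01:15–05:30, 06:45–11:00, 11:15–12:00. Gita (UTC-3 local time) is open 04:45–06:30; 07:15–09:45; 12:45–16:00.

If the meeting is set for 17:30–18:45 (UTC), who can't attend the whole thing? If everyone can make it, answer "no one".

Mateo in UTC: 07:15-18:00 (add 5h to convert from UTC-5).
Diego in UTC: 07:15-11:30, 12:45-17:00, 17:15-18:00 (add 6h to convert from UTC-6).
Gita in UTC: 07:45-09:30, 10:15-12:45, 15:45-19:00 (add 3h to convert from UTC-3).
Mateo: not fully free for 17:30-18:45. Diego: not fully free for 17:30-18:45. Gita: free for 17:30-18:45.

Diego, Mateo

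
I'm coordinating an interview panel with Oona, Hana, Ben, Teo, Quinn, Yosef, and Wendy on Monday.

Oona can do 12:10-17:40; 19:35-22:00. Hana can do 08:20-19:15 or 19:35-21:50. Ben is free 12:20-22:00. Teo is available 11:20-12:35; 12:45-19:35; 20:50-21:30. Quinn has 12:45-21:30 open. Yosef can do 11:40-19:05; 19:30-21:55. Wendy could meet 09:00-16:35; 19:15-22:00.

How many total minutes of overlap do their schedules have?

270

Oona ∩ Hana: 12:10-17:40, 19:35-21:50.
Oona ∩ Hana ∩ Ben: 12:20-17:40, 19:35-21:50.
Oona ∩ Hana ∩ Ben ∩ Teo: 12:20-12:35, 12:45-17:40, 20:50-21:30.
Oona ∩ Hana ∩ Ben ∩ Teo ∩ Quinn: 12:45-17:40, 20:50-21:30.
Oona ∩ Hana ∩ Ben ∩ Teo ∩ Quinn ∩ Yosef: 12:45-17:40, 20:50-21:30.
Oona ∩ Hana ∩ Ben ∩ Teo ∩ Quinn ∩ Yosef ∩ Wendy: 12:45-16:35, 20:50-21:30.
So the common availability across everyone is 12:45-16:35, 20:50-21:30.
Summing the common windows: 230 + 40 = 270 minutes.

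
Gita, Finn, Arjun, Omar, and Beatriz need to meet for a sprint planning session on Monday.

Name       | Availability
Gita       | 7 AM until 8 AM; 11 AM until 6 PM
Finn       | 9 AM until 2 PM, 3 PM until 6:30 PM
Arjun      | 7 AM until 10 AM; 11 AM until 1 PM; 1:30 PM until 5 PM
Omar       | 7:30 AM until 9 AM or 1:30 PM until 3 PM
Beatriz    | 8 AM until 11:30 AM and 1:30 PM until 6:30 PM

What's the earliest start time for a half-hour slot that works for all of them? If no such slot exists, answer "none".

13:30

Gita ∩ Finn: 11:00-14:00, 15:00-18:00.
Gita ∩ Finn ∩ Arjun: 11:00-13:00, 13:30-14:00, 15:00-17:00.
Gita ∩ Finn ∩ Arjun ∩ Omar: 13:30-14:00.
Gita ∩ Finn ∩ Arjun ∩ Omar ∩ Beatriz: 13:30-14:00.
Those are the intersection windows.
The first common window of at least 30 minutes is 13:30-14:00, so the earliest start is 13:30.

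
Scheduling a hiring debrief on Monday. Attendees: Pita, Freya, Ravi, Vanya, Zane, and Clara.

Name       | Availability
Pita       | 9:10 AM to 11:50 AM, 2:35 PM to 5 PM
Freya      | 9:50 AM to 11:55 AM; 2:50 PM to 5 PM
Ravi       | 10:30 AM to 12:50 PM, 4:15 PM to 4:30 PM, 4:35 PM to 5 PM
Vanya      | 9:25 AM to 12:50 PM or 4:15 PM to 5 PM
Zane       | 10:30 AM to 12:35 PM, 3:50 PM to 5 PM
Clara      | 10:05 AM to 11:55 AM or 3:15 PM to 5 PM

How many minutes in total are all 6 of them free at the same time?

120

Pita ∩ Freya: 09:50-11:50, 14:50-17:00.
Pita ∩ Freya ∩ Ravi: 10:30-11:50, 16:15-16:30, 16:35-17:00.
Pita ∩ Freya ∩ Ravi ∩ Vanya: 10:30-11:50, 16:15-16:30, 16:35-17:00.
Pita ∩ Freya ∩ Ravi ∩ Vanya ∩ Zane: 10:30-11:50, 16:15-16:30, 16:35-17:00.
Pita ∩ Freya ∩ Ravi ∩ Vanya ∩ Zane ∩ Clara: 10:30-11:50, 16:15-16:30, 16:35-17:00.
So the common availability across everyone is 10:30-11:50, 16:15-16:30, 16:35-17:00.
Summing the common windows: 80 + 15 + 25 = 120 minutes.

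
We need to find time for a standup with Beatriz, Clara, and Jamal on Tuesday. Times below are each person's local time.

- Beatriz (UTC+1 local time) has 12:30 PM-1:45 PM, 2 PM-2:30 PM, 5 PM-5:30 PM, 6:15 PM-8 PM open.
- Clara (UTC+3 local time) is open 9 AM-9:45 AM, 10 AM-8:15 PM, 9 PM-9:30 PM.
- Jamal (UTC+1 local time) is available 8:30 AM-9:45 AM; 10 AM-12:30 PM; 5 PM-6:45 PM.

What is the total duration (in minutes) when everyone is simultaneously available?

30

Beatriz in UTC: 11:30-12:45, 13:00-13:30, 16:00-16:30, 17:15-19:00 (subtract 1h to convert from UTC+1).
Clara in UTC: 06:00-06:45, 07:00-17:15, 18:00-18:30 (subtract 3h to convert from UTC+3).
Jamal in UTC: 07:30-08:45, 09:00-11:30, 16:00-17:45 (subtract 1h to convert from UTC+1).
Beatriz ∩ Clara: 11:30-12:45, 13:00-13:30, 16:00-16:30, 18:00-18:30.
Beatriz ∩ Clara ∩ Jamal: 16:00-16:30.
So the common availability across everyone is 16:00-16:30.
That's a single block of 30 minutes.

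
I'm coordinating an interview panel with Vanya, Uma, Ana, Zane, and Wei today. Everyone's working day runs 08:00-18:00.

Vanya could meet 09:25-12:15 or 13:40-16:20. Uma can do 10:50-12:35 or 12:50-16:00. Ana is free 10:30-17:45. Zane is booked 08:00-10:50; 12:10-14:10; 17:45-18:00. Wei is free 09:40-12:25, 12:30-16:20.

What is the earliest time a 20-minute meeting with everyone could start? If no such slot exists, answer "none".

Vanya free: 09:25-12:15, 13:40-16:20.
Uma free: 10:50-12:35, 12:50-16:00.
Ana free: 10:30-17:45.
Zane free: 10:50-12:10, 14:10-17:45 (invert busy blocks within the working day).
Wei free: 09:40-12:25, 12:30-16:20.
Vanya ∩ Uma: 10:50-12:15, 13:40-16:00.
Vanya ∩ Uma ∩ Ana: 10:50-12:15, 13:40-16:00.
Vanya ∩ Uma ∩ Ana ∩ Zane: 10:50-12:10, 14:10-16:00.
Vanya ∩ Uma ∩ Ana ∩ Zane ∩ Wei: 10:50-12:10, 14:10-16:00.
The first common window of at least 20 minutes is 10:50-12:10, so the earliest start is 10:50.

10:50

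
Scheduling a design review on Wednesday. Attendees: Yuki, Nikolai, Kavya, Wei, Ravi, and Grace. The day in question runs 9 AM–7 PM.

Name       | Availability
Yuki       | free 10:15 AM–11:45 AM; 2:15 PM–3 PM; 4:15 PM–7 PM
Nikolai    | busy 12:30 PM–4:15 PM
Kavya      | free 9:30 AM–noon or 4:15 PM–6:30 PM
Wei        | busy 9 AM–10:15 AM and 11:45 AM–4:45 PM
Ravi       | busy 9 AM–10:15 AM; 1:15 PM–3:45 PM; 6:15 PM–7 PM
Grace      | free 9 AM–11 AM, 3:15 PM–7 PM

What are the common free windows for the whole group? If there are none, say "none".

10:15-11:00, 16:45-18:15

Yuki free: 10:15-11:45, 14:15-15:00, 16:15-19:00.
Nikolai free: 09:00-12:30, 16:15-19:00 (invert busy blocks within the working day).
Kavya free: 09:30-12:00, 16:15-18:30.
Wei free: 10:15-11:45, 16:45-19:00 (invert busy blocks within the working day).
Ravi free: 10:15-13:15, 15:45-18:15 (invert busy blocks within the working day).
Grace free: 09:00-11:00, 15:15-19:00.
Yuki ∩ Nikolai: 10:15-11:45, 16:15-19:00.
Yuki ∩ Nikolai ∩ Kavya: 10:15-11:45, 16:15-18:30.
Yuki ∩ Nikolai ∩ Kavya ∩ Wei: 10:15-11:45, 16:45-18:30.
Yuki ∩ Nikolai ∩ Kavya ∩ Wei ∩ Ravi: 10:15-11:45, 16:45-18:15.
Yuki ∩ Nikolai ∩ Kavya ∩ Wei ∩ Ravi ∩ Grace: 10:15-11:00, 16:45-18:15.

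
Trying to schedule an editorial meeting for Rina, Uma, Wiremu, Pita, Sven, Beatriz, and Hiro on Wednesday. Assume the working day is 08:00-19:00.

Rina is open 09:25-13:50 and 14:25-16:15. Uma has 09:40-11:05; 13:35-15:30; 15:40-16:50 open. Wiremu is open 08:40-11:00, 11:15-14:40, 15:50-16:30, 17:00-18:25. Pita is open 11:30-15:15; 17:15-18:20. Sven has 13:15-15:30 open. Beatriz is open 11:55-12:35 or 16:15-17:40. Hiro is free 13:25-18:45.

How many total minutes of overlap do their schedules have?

Rina ∩ Uma: 09:40-11:05, 13:35-13:50, 14:25-15:30, 15:40-16:15.
Rina ∩ Uma ∩ Wiremu: 09:40-11:00, 13:35-13:50, 14:25-14:40, 15:50-16:15.
Rina ∩ Uma ∩ Wiremu ∩ Pita: 13:35-13:50, 14:25-14:40.
Rina ∩ Uma ∩ Wiremu ∩ Pita ∩ Sven: 13:35-13:50, 14:25-14:40.
Rina ∩ Uma ∩ Wiremu ∩ Pita ∩ Sven ∩ Beatriz: ∅.
Rina ∩ Uma ∩ Wiremu ∩ Pita ∩ Sven ∩ Beatriz ∩ Hiro: ∅.
There is no time when everyone is free.
There is no common window, so the total is 0 minutes.

0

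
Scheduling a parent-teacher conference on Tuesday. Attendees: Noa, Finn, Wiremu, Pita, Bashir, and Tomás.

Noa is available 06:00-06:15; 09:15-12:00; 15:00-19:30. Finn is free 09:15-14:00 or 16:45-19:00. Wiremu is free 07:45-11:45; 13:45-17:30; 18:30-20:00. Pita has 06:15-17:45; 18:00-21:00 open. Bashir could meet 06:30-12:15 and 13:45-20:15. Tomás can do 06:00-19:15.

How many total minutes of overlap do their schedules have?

Noa ∩ Finn: 09:15-12:00, 16:45-19:00.
Noa ∩ Finn ∩ Wiremu: 09:15-11:45, 16:45-17:30, 18:30-19:00.
Noa ∩ Finn ∩ Wiremu ∩ Pita: 09:15-11:45, 16:45-17:30, 18:30-19:00.
Noa ∩ Finn ∩ Wiremu ∩ Pita ∩ Bashir: 09:15-11:45, 16:45-17:30, 18:30-19:00.
Noa ∩ Finn ∩ Wiremu ∩ Pita ∩ Bashir ∩ Tomás: 09:15-11:45, 16:45-17:30, 18:30-19:00.
So the common availability across everyone is 09:15-11:45, 16:45-17:30, 18:30-19:00.
Summing the common windows: 150 + 45 + 30 = 225 minutes.

225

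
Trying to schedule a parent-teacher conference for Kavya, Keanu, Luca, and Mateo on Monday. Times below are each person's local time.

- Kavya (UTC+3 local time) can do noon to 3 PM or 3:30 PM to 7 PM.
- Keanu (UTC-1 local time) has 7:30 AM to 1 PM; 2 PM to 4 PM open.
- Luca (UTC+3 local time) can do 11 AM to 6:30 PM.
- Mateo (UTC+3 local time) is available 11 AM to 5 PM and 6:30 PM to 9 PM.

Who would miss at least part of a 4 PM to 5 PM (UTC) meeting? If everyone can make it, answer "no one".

Kavya in UTC: 09:00-12:00, 12:30-16:00 (subtract 3h to convert from UTC+3).
Keanu in UTC: 08:30-14:00, 15:00-17:00 (add 1h to convert from UTC-1).
Luca in UTC: 08:00-15:30 (subtract 3h to convert from UTC+3).
Mateo in UTC: 08:00-14:00, 15:30-18:00 (subtract 3h to convert from UTC+3).
Kavya: not fully free for 16:00-17:00. Keanu: free for 16:00-17:00. Luca: not fully free for 16:00-17:00. Mateo: free for 16:00-17:00.

Kavya, Luca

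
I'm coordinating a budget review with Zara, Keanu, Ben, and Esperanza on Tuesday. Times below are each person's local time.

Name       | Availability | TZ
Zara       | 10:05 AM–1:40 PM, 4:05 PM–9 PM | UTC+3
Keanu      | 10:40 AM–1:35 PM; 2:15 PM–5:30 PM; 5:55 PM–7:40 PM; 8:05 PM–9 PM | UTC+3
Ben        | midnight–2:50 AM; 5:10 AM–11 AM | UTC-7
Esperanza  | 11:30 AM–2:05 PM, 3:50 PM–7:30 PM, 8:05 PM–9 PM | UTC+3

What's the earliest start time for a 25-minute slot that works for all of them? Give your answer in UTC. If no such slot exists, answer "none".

Zara in UTC: 07:05-10:40, 13:05-18:00 (subtract 3h to convert from UTC+3).
Keanu in UTC: 07:40-10:35, 11:15-14:30, 14:55-16:40, 17:05-18:00 (subtract 3h to convert from UTC+3).
Ben in UTC: 07:00-09:50, 12:10-18:00 (add 7h to convert from UTC-7).
Esperanza in UTC: 08:30-11:05, 12:50-16:30, 17:05-18:00 (subtract 3h to convert from UTC+3).
Zara ∩ Keanu: 07:40-10:35, 13:05-14:30, 14:55-16:40, 17:05-18:00.
Zara ∩ Keanu ∩ Ben: 07:40-09:50, 13:05-14:30, 14:55-16:40, 17:05-18:00.
Zara ∩ Keanu ∩ Ben ∩ Esperanza: 08:30-09:50, 13:05-14:30, 14:55-16:30, 17:05-18:00.
So the common availability across everyone is 08:30-09:50, 13:05-14:30, 14:55-16:30, 17:05-18:00.
The first common window of at least 25 minutes is 08:30-09:50, so the earliest start is 08:30.

08:30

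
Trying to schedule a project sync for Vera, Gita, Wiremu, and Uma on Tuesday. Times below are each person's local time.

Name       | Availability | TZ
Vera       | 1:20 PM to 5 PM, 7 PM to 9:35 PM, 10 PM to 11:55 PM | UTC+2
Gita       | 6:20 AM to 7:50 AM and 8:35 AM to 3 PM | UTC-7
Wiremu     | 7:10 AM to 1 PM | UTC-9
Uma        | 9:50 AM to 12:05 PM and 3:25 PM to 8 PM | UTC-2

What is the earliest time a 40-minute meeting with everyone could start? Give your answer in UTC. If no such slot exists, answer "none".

Vera in UTC: 11:20-15:00, 17:00-19:35, 20:00-21:55 (subtract 2h to convert from UTC+2).
Gita in UTC: 13:20-14:50, 15:35-22:00 (add 7h to convert from UTC-7).
Wiremu in UTC: 16:10-22:00 (add 9h to convert from UTC-9).
Uma in UTC: 11:50-14:05, 17:25-22:00 (add 2h to convert from UTC-2).
Vera ∩ Gita: 13:20-14:50, 17:00-19:35, 20:00-21:55.
Vera ∩ Gita ∩ Wiremu: 17:00-19:35, 20:00-21:55.
Vera ∩ Gita ∩ Wiremu ∩ Uma: 17:25-19:35, 20:00-21:55.
The first common window of at least 40 minutes is 17:25-19:35, so the earliest start is 17:25.

17:25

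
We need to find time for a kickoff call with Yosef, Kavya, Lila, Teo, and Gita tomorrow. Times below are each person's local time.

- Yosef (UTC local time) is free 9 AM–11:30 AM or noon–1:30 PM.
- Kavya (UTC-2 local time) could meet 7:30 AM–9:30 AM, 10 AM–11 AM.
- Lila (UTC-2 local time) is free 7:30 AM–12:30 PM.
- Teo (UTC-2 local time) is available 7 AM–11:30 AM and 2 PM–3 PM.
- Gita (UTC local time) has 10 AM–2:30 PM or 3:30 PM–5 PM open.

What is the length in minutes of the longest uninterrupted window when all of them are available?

90

Yosef in UTC: 09:00-11:30, 12:00-13:30.
Kavya in UTC: 09:30-11:30, 12:00-13:00 (add 2h to convert from UTC-2).
Lila in UTC: 09:30-14:30 (add 2h to convert from UTC-2).
Teo in UTC: 09:00-13:30, 16:00-17:00 (add 2h to convert from UTC-2).
Gita in UTC: 10:00-14:30, 15:30-17:00.
Yosef ∩ Kavya: 09:30-11:30, 12:00-13:00.
Yosef ∩ Kavya ∩ Lila: 09:30-11:30, 12:00-13:00.
Yosef ∩ Kavya ∩ Lila ∩ Teo: 09:30-11:30, 12:00-13:00.
Yosef ∩ Kavya ∩ Lila ∩ Teo ∩ Gita: 10:00-11:30, 12:00-13:00.
The longest is 10:00-11:30 at 90 minutes.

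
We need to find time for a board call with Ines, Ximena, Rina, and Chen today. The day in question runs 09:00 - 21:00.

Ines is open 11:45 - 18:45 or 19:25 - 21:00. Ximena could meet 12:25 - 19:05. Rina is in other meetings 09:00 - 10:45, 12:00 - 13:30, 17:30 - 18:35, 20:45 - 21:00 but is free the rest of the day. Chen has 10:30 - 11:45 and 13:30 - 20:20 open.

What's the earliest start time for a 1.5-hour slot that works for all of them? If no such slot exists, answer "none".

Ines free: 11:45-18:45, 19:25-21:00.
Ximena free: 12:25-19:05.
Rina free: 10:45-12:00, 13:30-17:30, 18:35-20:45 (invert busy blocks within the working day).
Chen free: 10:30-11:45, 13:30-20:20.
Ines ∩ Ximena: 12:25-18:45.
Ines ∩ Ximena ∩ Rina: 13:30-17:30, 18:35-18:45.
Ines ∩ Ximena ∩ Rina ∩ Chen: 13:30-17:30, 18:35-18:45.
The first common window of at least 90 minutes is 13:30-17:30, so the earliest start is 13:30.

13:30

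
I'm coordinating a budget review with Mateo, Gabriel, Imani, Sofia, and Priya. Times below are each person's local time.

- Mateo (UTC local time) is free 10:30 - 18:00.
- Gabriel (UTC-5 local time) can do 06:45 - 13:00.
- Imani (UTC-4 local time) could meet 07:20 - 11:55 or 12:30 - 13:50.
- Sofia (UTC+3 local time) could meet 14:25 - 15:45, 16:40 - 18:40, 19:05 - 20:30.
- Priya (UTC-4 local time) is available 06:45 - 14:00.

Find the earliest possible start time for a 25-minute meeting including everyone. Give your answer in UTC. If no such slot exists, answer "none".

11:45

Mateo in UTC: 10:30-18:00.
Gabriel in UTC: 11:45-18:00 (add 5h to convert from UTC-5).
Imani in UTC: 11:20-15:55, 16:30-17:50 (add 4h to convert from UTC-4).
Sofia in UTC: 11:25-12:45, 13:40-15:40, 16:05-17:30 (subtract 3h to convert from UTC+3).
Priya in UTC: 10:45-18:00 (add 4h to convert from UTC-4).
Mateo ∩ Gabriel: 11:45-18:00.
Mateo ∩ Gabriel ∩ Imani: 11:45-15:55, 16:30-17:50.
Mateo ∩ Gabriel ∩ Imani ∩ Sofia: 11:45-12:45, 13:40-15:40, 16:30-17:30.
Mateo ∩ Gabriel ∩ Imani ∩ Sofia ∩ Priya: 11:45-12:45, 13:40-15:40, 16:30-17:30.
So the common availability across everyone is 11:45-12:45, 13:40-15:40, 16:30-17:30.
The first common window of at least 25 minutes is 11:45-12:45, so the earliest start is 11:45.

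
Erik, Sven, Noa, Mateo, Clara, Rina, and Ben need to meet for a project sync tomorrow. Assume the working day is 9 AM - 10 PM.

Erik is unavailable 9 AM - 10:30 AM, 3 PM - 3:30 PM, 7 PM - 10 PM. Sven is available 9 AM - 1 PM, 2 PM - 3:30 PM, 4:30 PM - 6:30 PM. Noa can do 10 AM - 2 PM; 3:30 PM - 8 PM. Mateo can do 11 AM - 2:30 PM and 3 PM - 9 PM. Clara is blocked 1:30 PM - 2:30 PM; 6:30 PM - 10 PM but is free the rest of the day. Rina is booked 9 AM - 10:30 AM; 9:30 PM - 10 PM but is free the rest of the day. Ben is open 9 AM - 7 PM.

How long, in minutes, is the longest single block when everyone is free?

Erik free: 10:30-15:00, 15:30-19:00 (invert busy blocks within the working day).
Sven free: 09:00-13:00, 14:00-15:30, 16:30-18:30.
Noa free: 10:00-14:00, 15:30-20:00.
Mateo free: 11:00-14:30, 15:00-21:00.
Clara free: 09:00-13:30, 14:30-18:30 (invert busy blocks within the working day).
Rina free: 10:30-21:30 (invert busy blocks within the working day).
Ben free: 09:00-19:00.
Erik ∩ Sven: 10:30-13:00, 14:00-15:00, 16:30-18:30.
Erik ∩ Sven ∩ Noa: 10:30-13:00, 16:30-18:30.
Erik ∩ Sven ∩ Noa ∩ Mateo: 11:00-13:00, 16:30-18:30.
Erik ∩ Sven ∩ Noa ∩ Mateo ∩ Clara: 11:00-13:00, 16:30-18:30.
Erik ∩ Sven ∩ Noa ∩ Mateo ∩ Clara ∩ Rina: 11:00-13:00, 16:30-18:30.
Erik ∩ Sven ∩ Noa ∩ Mateo ∩ Clara ∩ Rina ∩ Ben: 11:00-13:00, 16:30-18:30.
The longest is 11:00-13:00 at 120 minutes.

120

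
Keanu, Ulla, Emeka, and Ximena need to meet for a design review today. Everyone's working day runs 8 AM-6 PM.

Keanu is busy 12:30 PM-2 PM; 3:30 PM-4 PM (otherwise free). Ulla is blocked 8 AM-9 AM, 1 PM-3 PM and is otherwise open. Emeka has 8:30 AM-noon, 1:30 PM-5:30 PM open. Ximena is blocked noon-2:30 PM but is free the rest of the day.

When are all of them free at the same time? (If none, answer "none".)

09:00-12:00, 15:00-15:30, 16:00-17:30

Keanu free: 08:00-12:30, 14:00-15:30, 16:00-18:00 (invert busy blocks within the working day).
Ulla free: 09:00-13:00, 15:00-18:00 (invert busy blocks within the working day).
Emeka free: 08:30-12:00, 13:30-17:30.
Ximena free: 08:00-12:00, 14:30-18:00 (invert busy blocks within the working day).
Keanu ∩ Ulla: 09:00-12:30, 15:00-15:30, 16:00-18:00.
Keanu ∩ Ulla ∩ Emeka: 09:00-12:00, 15:00-15:30, 16:00-17:30.
Keanu ∩ Ulla ∩ Emeka ∩ Ximena: 09:00-12:00, 15:00-15:30, 16:00-17:30.
So the common availability across everyone is 09:00-12:00, 15:00-15:30, 16:00-17:30.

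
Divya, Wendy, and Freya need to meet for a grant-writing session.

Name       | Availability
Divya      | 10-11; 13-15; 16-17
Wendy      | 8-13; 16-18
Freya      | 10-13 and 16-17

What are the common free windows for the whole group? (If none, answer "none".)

10:00-11:00, 16:00-17:00

Divya ∩ Wendy: 10:00-11:00, 16:00-17:00.
Divya ∩ Wendy ∩ Freya: 10:00-11:00, 16:00-17:00.
Those are the intersection windows.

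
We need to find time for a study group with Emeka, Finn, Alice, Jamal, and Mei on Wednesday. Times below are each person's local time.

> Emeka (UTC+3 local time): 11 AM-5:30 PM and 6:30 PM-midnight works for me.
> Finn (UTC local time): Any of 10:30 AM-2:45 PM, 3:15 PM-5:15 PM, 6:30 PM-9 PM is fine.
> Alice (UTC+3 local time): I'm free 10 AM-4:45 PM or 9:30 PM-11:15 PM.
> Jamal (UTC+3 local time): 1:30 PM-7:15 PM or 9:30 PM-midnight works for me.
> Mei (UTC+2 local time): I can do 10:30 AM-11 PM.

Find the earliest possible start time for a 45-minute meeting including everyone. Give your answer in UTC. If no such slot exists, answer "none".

Emeka in UTC: 08:00-14:30, 15:30-21:00 (subtract 3h to convert from UTC+3).
Finn in UTC: 10:30-14:45, 15:15-17:15, 18:30-21:00.
Alice in UTC: 07:00-13:45, 18:30-20:15 (subtract 3h to convert from UTC+3).
Jamal in UTC: 10:30-16:15, 18:30-21:00 (subtract 3h to convert from UTC+3).
Mei in UTC: 08:30-21:00 (subtract 2h to convert from UTC+2).
Emeka ∩ Finn: 10:30-14:30, 15:30-17:15, 18:30-21:00.
Emeka ∩ Finn ∩ Alice: 10:30-13:45, 18:30-20:15.
Emeka ∩ Finn ∩ Alice ∩ Jamal: 10:30-13:45, 18:30-20:15.
Emeka ∩ Finn ∩ Alice ∩ Jamal ∩ Mei: 10:30-13:45, 18:30-20:15.
The first common window of at least 45 minutes is 10:30-13:45, so the earliest start is 10:30.

10:30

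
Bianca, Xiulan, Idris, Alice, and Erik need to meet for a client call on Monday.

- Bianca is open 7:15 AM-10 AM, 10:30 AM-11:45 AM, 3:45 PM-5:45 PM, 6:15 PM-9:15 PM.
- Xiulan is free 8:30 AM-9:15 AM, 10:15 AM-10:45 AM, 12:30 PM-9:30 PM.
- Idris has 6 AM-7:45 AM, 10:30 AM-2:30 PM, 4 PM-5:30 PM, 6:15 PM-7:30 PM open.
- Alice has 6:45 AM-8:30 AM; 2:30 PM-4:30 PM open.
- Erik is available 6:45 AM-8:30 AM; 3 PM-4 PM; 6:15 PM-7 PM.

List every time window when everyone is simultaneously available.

Bianca ∩ Xiulan: 08:30-09:15, 10:30-10:45, 15:45-17:45, 18:15-21:15.
Bianca ∩ Xiulan ∩ Idris: 10:30-10:45, 16:00-17:30, 18:15-19:30.
Bianca ∩ Xiulan ∩ Idris ∩ Alice: 16:00-16:30.
Bianca ∩ Xiulan ∩ Idris ∩ Alice ∩ Erik: ∅.
There is no time when everyone is free.

none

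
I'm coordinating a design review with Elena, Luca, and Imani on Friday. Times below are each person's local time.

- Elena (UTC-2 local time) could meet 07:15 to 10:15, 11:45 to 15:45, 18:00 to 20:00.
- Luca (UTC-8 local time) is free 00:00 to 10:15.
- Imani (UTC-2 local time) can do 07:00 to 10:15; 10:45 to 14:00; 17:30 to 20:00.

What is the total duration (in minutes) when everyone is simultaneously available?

Elena in UTC: 09:15-12:15, 13:45-17:45, 20:00-22:00 (add 2h to convert from UTC-2).
Luca in UTC: 08:00-18:15 (add 8h to convert from UTC-8).
Imani in UTC: 09:00-12:15, 12:45-16:00, 19:30-22:00 (add 2h to convert from UTC-2).
Elena ∩ Luca: 09:15-12:15, 13:45-17:45.
Elena ∩ Luca ∩ Imani: 09:15-12:15, 13:45-16:00.
Summing the common windows: 180 + 135 = 315 minutes.

315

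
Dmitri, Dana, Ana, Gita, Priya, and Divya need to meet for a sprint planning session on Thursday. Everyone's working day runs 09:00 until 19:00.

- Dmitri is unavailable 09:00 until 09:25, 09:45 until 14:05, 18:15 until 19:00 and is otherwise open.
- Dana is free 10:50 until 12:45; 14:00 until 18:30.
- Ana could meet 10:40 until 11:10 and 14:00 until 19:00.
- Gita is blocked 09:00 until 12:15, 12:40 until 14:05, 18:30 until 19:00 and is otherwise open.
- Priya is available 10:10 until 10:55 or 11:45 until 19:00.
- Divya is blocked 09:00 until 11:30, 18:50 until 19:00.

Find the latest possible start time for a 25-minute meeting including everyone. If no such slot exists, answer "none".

Dmitri free: 09:25-09:45, 14:05-18:15 (invert busy blocks within the working day).
Dana free: 10:50-12:45, 14:00-18:30.
Ana free: 10:40-11:10, 14:00-19:00.
Gita free: 12:15-12:40, 14:05-18:30 (invert busy blocks within the working day).
Priya free: 10:10-10:55, 11:45-19:00.
Divya free: 11:30-18:50 (invert busy blocks within the working day).
Dmitri ∩ Dana: 14:05-18:15.
Dmitri ∩ Dana ∩ Ana: 14:05-18:15.
Dmitri ∩ Dana ∩ Ana ∩ Gita: 14:05-18:15.
Dmitri ∩ Dana ∩ Ana ∩ Gita ∩ Priya: 14:05-18:15.
Dmitri ∩ Dana ∩ Ana ∩ Gita ∩ Priya ∩ Divya: 14:05-18:15.
The last common window of at least 25 minutes is 14:05-18:15; a 25-minute meeting can start as late as 17:50 and still end by 18:15.

17:50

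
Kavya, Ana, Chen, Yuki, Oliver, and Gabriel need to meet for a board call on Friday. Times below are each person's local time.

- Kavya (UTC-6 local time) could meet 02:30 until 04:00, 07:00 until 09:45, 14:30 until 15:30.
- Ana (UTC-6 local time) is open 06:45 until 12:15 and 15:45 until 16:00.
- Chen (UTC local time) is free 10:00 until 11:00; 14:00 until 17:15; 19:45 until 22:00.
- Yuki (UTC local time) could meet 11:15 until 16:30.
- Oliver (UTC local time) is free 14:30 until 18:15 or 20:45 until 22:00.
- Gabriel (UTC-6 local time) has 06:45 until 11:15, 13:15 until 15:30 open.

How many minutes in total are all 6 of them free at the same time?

75

Kavya in UTC: 08:30-10:00, 13:00-15:45, 20:30-21:30 (add 6h to convert from UTC-6).
Ana in UTC: 12:45-18:15, 21:45-22:00 (add 6h to convert from UTC-6).
Chen in UTC: 10:00-11:00, 14:00-17:15, 19:45-22:00.
Yuki in UTC: 11:15-16:30.
Oliver in UTC: 14:30-18:15, 20:45-22:00.
Gabriel in UTC: 12:45-17:15, 19:15-21:30 (add 6h to convert from UTC-6).
Kavya ∩ Ana: 13:00-15:45.
Kavya ∩ Ana ∩ Chen: 14:00-15:45.
Kavya ∩ Ana ∩ Chen ∩ Yuki: 14:00-15:45.
Kavya ∩ Ana ∩ Chen ∩ Yuki ∩ Oliver: 14:30-15:45.
Kavya ∩ Ana ∩ Chen ∩ Yuki ∩ Oliver ∩ Gabriel: 14:30-15:45.
That's a single block of 75 minutes.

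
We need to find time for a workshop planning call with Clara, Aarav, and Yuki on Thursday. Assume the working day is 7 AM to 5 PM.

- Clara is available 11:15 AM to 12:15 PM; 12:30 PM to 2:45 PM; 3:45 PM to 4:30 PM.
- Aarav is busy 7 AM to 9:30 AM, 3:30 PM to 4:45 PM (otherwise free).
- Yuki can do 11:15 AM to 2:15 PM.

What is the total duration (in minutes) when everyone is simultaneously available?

165

Clara free: 11:15-12:15, 12:30-14:45, 15:45-16:30.
Aarav free: 09:30-15:30, 16:45-17:00 (invert busy blocks within the working day).
Yuki free: 11:15-14:15.
Clara ∩ Aarav: 11:15-12:15, 12:30-14:45.
Clara ∩ Aarav ∩ Yuki: 11:15-12:15, 12:30-14:15.
Those are the intersection windows.
Summing the common windows: 60 + 105 = 165 minutes.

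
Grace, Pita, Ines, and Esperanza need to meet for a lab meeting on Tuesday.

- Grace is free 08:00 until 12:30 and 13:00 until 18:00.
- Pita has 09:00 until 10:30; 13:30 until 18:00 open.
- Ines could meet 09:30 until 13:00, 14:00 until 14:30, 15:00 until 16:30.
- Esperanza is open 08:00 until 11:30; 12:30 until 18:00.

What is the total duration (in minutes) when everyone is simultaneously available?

180

Grace ∩ Pita: 09:00-10:30, 13:30-18:00.
Grace ∩ Pita ∩ Ines: 09:30-10:30, 14:00-14:30, 15:00-16:30.
Grace ∩ Pita ∩ Ines ∩ Esperanza: 09:30-10:30, 14:00-14:30, 15:00-16:30.
Summing the common windows: 60 + 30 + 90 = 180 minutes.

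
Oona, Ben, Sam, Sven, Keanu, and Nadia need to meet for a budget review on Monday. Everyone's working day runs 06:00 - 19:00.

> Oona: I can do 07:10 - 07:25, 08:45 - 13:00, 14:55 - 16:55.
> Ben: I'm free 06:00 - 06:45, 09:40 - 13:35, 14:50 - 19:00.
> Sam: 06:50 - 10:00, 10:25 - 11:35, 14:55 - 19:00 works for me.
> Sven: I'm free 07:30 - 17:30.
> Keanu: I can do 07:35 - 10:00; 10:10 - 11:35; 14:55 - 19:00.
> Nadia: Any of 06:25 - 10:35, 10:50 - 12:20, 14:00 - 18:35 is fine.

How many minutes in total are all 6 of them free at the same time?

195

Oona ∩ Ben: 09:40-13:00, 14:55-16:55.
Oona ∩ Ben ∩ Sam: 09:40-10:00, 10:25-11:35, 14:55-16:55.
Oona ∩ Ben ∩ Sam ∩ Sven: 09:40-10:00, 10:25-11:35, 14:55-16:55.
Oona ∩ Ben ∩ Sam ∩ Sven ∩ Keanu: 09:40-10:00, 10:25-11:35, 14:55-16:55.
Oona ∩ Ben ∩ Sam ∩ Sven ∩ Keanu ∩ Nadia: 09:40-10:00, 10:25-10:35, 10:50-11:35, 14:55-16:55.
Summing the common windows: 20 + 10 + 45 + 120 = 195 minutes.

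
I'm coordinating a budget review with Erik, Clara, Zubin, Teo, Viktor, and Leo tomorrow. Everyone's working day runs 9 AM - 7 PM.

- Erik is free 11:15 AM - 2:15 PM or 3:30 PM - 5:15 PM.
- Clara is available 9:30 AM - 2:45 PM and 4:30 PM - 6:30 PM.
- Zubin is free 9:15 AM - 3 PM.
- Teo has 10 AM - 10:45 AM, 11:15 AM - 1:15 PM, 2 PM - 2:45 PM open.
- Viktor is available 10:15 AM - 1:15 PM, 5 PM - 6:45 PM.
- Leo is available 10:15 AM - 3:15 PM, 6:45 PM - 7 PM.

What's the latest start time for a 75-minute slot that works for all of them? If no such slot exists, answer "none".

12:00

Erik ∩ Clara: 11:15-14:15, 16:30-17:15.
Erik ∩ Clara ∩ Zubin: 11:15-14:15.
Erik ∩ Clara ∩ Zubin ∩ Teo: 11:15-13:15, 14:00-14:15.
Erik ∩ Clara ∩ Zubin ∩ Teo ∩ Viktor: 11:15-13:15.
Erik ∩ Clara ∩ Zubin ∩ Teo ∩ Viktor ∩ Leo: 11:15-13:15.
The last common window of at least 75 minutes is 11:15-13:15; a 75-minute meeting can start as late as 12:00 and still end by 13:15.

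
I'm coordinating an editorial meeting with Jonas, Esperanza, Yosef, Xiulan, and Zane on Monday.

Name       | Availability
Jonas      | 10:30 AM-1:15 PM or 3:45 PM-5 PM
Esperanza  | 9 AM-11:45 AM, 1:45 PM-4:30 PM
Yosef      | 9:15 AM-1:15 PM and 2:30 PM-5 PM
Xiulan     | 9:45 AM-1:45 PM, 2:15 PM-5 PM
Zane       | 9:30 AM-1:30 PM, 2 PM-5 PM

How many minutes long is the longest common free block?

75

Jonas ∩ Esperanza: 10:30-11:45, 15:45-16:30.
Jonas ∩ Esperanza ∩ Yosef: 10:30-11:45, 15:45-16:30.
Jonas ∩ Esperanza ∩ Yosef ∩ Xiulan: 10:30-11:45, 15:45-16:30.
Jonas ∩ Esperanza ∩ Yosef ∩ Xiulan ∩ Zane: 10:30-11:45, 15:45-16:30.
So the common availability across everyone is 10:30-11:45, 15:45-16:30.
The longest is 10:30-11:45 at 75 minutes.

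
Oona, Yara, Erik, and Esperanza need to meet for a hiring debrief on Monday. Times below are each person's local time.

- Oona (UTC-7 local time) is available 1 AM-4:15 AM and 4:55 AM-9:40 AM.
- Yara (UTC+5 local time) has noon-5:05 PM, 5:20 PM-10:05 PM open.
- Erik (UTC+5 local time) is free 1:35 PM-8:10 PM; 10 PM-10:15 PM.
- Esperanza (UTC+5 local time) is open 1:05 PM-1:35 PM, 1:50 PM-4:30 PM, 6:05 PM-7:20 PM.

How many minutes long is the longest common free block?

145

Oona in UTC: 08:00-11:15, 11:55-16:40 (add 7h to convert from UTC-7).
Yara in UTC: 07:00-12:05, 12:20-17:05 (subtract 5h to convert from UTC+5).
Erik in UTC: 08:35-15:10, 17:00-17:15 (subtract 5h to convert from UTC+5).
Esperanza in UTC: 08:05-08:35, 08:50-11:30, 13:05-14:20 (subtract 5h to convert from UTC+5).
Oona ∩ Yara: 08:00-11:15, 11:55-12:05, 12:20-16:40.
Oona ∩ Yara ∩ Erik: 08:35-11:15, 11:55-12:05, 12:20-15:10.
Oona ∩ Yara ∩ Erik ∩ Esperanza: 08:50-11:15, 13:05-14:20.
Those are the intersection windows.
The longest is 08:50-11:15 at 145 minutes.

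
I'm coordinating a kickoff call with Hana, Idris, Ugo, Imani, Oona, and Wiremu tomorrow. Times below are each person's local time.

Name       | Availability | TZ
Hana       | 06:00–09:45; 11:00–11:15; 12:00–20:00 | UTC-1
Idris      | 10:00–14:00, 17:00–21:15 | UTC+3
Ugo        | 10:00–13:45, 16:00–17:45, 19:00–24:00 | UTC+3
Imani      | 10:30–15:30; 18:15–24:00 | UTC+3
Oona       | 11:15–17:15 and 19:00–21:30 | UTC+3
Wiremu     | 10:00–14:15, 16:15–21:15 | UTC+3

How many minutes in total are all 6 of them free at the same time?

285

Hana in UTC: 07:00-10:45, 12:00-12:15, 13:00-21:00 (add 1h to convert from UTC-1).
Idris in UTC: 07:00-11:00, 14:00-18:15 (subtract 3h to convert from UTC+3).
Ugo in UTC: 07:00-10:45, 13:00-14:45, 16:00-21:00 (subtract 3h to convert from UTC+3).
Imani in UTC: 07:30-12:30, 15:15-21:00 (subtract 3h to convert from UTC+3).
Oona in UTC: 08:15-14:15, 16:00-18:30 (subtract 3h to convert from UTC+3).
Wiremu in UTC: 07:00-11:15, 13:15-18:15 (subtract 3h to convert from UTC+3).
Hana ∩ Idris: 07:00-10:45, 14:00-18:15.
Hana ∩ Idris ∩ Ugo: 07:00-10:45, 14:00-14:45, 16:00-18:15.
Hana ∩ Idris ∩ Ugo ∩ Imani: 07:30-10:45, 16:00-18:15.
Hana ∩ Idris ∩ Ugo ∩ Imani ∩ Oona: 08:15-10:45, 16:00-18:15.
Hana ∩ Idris ∩ Ugo ∩ Imani ∩ Oona ∩ Wiremu: 08:15-10:45, 16:00-18:15.
Summing the common windows: 150 + 135 = 285 minutes.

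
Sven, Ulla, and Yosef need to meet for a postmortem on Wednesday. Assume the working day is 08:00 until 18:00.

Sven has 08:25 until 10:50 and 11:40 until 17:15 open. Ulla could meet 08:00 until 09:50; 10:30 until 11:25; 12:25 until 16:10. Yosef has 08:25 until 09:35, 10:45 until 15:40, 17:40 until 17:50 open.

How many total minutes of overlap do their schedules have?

Sven ∩ Ulla: 08:25-09:50, 10:30-10:50, 12:25-16:10.
Sven ∩ Ulla ∩ Yosef: 08:25-09:35, 10:45-10:50, 12:25-15:40.
Summing the common windows: 70 + 5 + 195 = 270 minutes.

270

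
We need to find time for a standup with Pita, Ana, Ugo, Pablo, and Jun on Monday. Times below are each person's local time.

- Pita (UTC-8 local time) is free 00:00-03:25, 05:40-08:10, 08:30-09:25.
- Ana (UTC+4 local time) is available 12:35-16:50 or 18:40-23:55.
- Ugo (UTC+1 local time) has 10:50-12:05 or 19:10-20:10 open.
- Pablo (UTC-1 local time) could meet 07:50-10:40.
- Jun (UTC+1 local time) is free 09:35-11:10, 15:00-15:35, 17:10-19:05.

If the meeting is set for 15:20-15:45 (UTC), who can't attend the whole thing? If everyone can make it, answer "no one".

Jun, Pablo, Ugo

Pita in UTC: 08:00-11:25, 13:40-16:10, 16:30-17:25 (add 8h to convert from UTC-8).
Ana in UTC: 08:35-12:50, 14:40-19:55 (subtract 4h to convert from UTC+4).
Ugo in UTC: 09:50-11:05, 18:10-19:10 (subtract 1h to convert from UTC+1).
Pablo in UTC: 08:50-11:40 (add 1h to convert from UTC-1).
Jun in UTC: 08:35-10:10, 14:00-14:35, 16:10-18:05 (subtract 1h to convert from UTC+1).
Pita: free for 15:20-15:45. Ana: free for 15:20-15:45. Ugo: not fully free for 15:20-15:45. Pablo: not fully free for 15:20-15:45. Jun: not fully free for 15:20-15:45.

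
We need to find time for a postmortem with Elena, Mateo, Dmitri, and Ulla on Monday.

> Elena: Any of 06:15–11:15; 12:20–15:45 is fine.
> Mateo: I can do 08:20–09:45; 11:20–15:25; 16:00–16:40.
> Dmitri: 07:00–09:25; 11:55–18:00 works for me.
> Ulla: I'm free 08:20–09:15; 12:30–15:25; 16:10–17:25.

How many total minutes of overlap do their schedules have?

Elena ∩ Mateo: 08:20-09:45, 12:20-15:25.
Elena ∩ Mateo ∩ Dmitri: 08:20-09:25, 12:20-15:25.
Elena ∩ Mateo ∩ Dmitri ∩ Ulla: 08:20-09:15, 12:30-15:25.
Summing the common windows: 55 + 175 = 230 minutes.

230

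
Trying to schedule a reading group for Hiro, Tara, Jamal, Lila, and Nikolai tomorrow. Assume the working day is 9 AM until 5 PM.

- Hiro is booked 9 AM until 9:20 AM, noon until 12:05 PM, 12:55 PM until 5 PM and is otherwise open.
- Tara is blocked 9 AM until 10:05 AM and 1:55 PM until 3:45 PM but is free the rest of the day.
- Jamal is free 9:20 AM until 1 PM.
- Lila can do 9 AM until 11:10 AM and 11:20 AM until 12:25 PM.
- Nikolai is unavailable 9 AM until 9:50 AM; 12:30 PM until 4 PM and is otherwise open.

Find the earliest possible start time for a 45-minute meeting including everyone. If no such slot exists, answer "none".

10:05

Hiro free: 09:20-12:00, 12:05-12:55 (invert busy blocks within the working day).
Tara free: 10:05-13:55, 15:45-17:00 (invert busy blocks within the working day).
Jamal free: 09:20-13:00.
Lila free: 09:00-11:10, 11:20-12:25.
Nikolai free: 09:50-12:30, 16:00-17:00 (invert busy blocks within the working day).
Hiro ∩ Tara: 10:05-12:00, 12:05-12:55.
Hiro ∩ Tara ∩ Jamal: 10:05-12:00, 12:05-12:55.
Hiro ∩ Tara ∩ Jamal ∩ Lila: 10:05-11:10, 11:20-12:00, 12:05-12:25.
Hiro ∩ Tara ∩ Jamal ∩ Lila ∩ Nikolai: 10:05-11:10, 11:20-12:00, 12:05-12:25.
The first common window of at least 45 minutes is 10:05-11:10, so the earliest start is 10:05.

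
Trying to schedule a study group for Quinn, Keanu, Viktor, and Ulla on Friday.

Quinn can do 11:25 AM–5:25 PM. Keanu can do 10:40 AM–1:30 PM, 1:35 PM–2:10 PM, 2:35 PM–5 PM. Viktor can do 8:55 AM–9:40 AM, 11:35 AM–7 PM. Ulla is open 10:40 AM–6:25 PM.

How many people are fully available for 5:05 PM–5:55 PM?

2

Viktor and Ulla can make the full 17:05-17:55 slot — that's 2.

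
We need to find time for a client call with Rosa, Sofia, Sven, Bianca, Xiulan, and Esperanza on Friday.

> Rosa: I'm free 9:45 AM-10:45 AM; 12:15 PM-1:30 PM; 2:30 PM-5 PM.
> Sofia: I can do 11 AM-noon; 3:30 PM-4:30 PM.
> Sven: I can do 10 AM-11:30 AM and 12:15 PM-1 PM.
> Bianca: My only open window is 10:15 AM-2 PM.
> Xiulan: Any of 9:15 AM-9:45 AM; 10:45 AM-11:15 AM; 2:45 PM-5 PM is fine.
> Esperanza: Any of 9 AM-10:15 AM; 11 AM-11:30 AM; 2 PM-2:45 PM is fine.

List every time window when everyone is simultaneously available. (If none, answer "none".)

none

Rosa ∩ Sofia: 15:30-16:30.
Rosa ∩ Sofia ∩ Sven: ∅.
Rosa ∩ Sofia ∩ Sven ∩ Bianca: ∅.
Rosa ∩ Sofia ∩ Sven ∩ Bianca ∩ Xiulan: ∅.
Rosa ∩ Sofia ∩ Sven ∩ Bianca ∩ Xiulan ∩ Esperanza: ∅.
There is no time when everyone is free.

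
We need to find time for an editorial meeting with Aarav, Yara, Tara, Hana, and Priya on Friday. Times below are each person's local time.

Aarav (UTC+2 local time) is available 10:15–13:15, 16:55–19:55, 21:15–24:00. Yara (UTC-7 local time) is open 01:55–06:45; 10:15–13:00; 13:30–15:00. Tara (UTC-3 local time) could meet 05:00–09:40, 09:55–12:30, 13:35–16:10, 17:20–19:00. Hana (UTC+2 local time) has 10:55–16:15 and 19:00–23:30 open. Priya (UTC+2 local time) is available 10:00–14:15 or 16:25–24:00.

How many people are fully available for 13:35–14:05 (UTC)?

Aarav in UTC: 08:15-11:15, 14:55-17:55, 19:15-22:00 (subtract 2h to convert from UTC+2).
Yara in UTC: 08:55-13:45, 17:15-20:00, 20:30-22:00 (add 7h to convert from UTC-7).
Tara in UTC: 08:00-12:40, 12:55-15:30, 16:35-19:10, 20:20-22:00 (add 3h to convert from UTC-3).
Hana in UTC: 08:55-14:15, 17:00-21:30 (subtract 2h to convert from UTC+2).
Priya in UTC: 08:00-12:15, 14:25-22:00 (subtract 2h to convert from UTC+2).
Tara and Hana can make the full 13:35-14:05 slot — that's 2.

2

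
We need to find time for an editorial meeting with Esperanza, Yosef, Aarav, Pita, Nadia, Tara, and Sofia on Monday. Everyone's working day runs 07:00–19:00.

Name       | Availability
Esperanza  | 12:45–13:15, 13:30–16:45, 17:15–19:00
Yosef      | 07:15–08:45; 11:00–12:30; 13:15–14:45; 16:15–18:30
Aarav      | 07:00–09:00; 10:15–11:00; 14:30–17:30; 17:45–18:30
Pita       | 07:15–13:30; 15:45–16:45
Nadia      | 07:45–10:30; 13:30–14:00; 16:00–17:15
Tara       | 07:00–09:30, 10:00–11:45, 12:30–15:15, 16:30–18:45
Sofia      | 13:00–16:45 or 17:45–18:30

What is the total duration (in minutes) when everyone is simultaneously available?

Esperanza ∩ Yosef: 13:30-14:45, 16:15-16:45, 17:15-18:30.
Esperanza ∩ Yosef ∩ Aarav: 14:30-14:45, 16:15-16:45, 17:15-17:30, 17:45-18:30.
Esperanza ∩ Yosef ∩ Aarav ∩ Pita: 16:15-16:45.
Esperanza ∩ Yosef ∩ Aarav ∩ Pita ∩ Nadia: 16:15-16:45.
Esperanza ∩ Yosef ∩ Aarav ∩ Pita ∩ Nadia ∩ Tara: 16:30-16:45.
Esperanza ∩ Yosef ∩ Aarav ∩ Pita ∩ Nadia ∩ Tara ∩ Sofia: 16:30-16:45.
That's a single block of 15 minutes.

15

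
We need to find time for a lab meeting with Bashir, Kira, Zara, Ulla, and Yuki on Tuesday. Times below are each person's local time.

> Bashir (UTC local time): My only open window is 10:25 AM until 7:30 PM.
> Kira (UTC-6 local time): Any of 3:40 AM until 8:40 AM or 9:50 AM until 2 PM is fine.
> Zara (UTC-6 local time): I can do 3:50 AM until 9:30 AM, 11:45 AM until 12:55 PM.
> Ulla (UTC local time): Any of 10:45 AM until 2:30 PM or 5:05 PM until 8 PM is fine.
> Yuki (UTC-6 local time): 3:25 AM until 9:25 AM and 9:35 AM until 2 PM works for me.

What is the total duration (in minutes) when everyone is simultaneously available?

Bashir in UTC: 10:25-19:30.
Kira in UTC: 09:40-14:40, 15:50-20:00 (add 6h to convert from UTC-6).
Zara in UTC: 09:50-15:30, 17:45-18:55 (add 6h to convert from UTC-6).
Ulla in UTC: 10:45-14:30, 17:05-20:00.
Yuki in UTC: 09:25-15:25, 15:35-20:00 (add 6h to convert from UTC-6).
Bashir ∩ Kira: 10:25-14:40, 15:50-19:30.
Bashir ∩ Kira ∩ Zara: 10:25-14:40, 17:45-18:55.
Bashir ∩ Kira ∩ Zara ∩ Ulla: 10:45-14:30, 17:45-18:55.
Bashir ∩ Kira ∩ Zara ∩ Ulla ∩ Yuki: 10:45-14:30, 17:45-18:55.
So the common availability across everyone is 10:45-14:30, 17:45-18:55.
Summing the common windows: 225 + 70 = 295 minutes.

295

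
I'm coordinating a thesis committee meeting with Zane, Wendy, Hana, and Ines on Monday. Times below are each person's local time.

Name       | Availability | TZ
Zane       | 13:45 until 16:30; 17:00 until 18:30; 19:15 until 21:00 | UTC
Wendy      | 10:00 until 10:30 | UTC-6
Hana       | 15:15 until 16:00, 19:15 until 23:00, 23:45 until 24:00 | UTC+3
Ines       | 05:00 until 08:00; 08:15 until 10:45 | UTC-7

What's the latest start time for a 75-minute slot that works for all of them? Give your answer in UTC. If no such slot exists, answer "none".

Zane in UTC: 13:45-16:30, 17:00-18:30, 19:15-21:00.
Wendy in UTC: 16:00-16:30 (add 6h to convert from UTC-6).
Hana in UTC: 12:15-13:00, 16:15-20:00, 20:45-21:00 (subtract 3h to convert from UTC+3).
Ines in UTC: 12:00-15:00, 15:15-17:45 (add 7h to convert from UTC-7).
Zane ∩ Wendy: 16:00-16:30.
Zane ∩ Wendy ∩ Hana: 16:15-16:30.
Zane ∩ Wendy ∩ Hana ∩ Ines: 16:15-16:30.
So the common availability across everyone is 16:15-16:30.
No common window is at least 75 minutes long.

none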